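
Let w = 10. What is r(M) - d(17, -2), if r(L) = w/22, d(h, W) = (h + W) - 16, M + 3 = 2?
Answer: 16/11 ≈ 1.4545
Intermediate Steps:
M = -1 (M = -3 + 2 = -1)
d(h, W) = -16 + W + h (d(h, W) = (W + h) - 16 = -16 + W + h)
r(L) = 5/11 (r(L) = 10/22 = 10*(1/22) = 5/11)
r(M) - d(17, -2) = 5/11 - (-16 - 2 + 17) = 5/11 - 1*(-1) = 5/11 + 1 = 16/11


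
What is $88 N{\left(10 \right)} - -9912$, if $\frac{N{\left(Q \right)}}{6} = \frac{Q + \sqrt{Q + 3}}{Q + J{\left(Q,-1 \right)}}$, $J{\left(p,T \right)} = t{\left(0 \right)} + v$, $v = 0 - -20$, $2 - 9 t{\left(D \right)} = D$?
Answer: $\frac{171474}{17} + \frac{297 \sqrt{13}}{17} \approx 10150.0$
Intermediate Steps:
$t{\left(D \right)} = \frac{2}{9} - \frac{D}{9}$
$v = 20$ ($v = 0 + 20 = 20$)
$J{\left(p,T \right)} = \frac{182}{9}$ ($J{\left(p,T \right)} = \left(\frac{2}{9} - 0\right) + 20 = \left(\frac{2}{9} + 0\right) + 20 = \frac{2}{9} + 20 = \frac{182}{9}$)
$N{\left(Q \right)} = \frac{6 \left(Q + \sqrt{3 + Q}\right)}{\frac{182}{9} + Q}$ ($N{\left(Q \right)} = 6 \frac{Q + \sqrt{Q + 3}}{Q + \frac{182}{9}} = 6 \frac{Q + \sqrt{3 + Q}}{\frac{182}{9} + Q} = \frac{6 \left(Q + \sqrt{3 + Q}\right)}{\frac{182}{9} + Q}$)
$88 N{\left(10 \right)} - -9912 = 88 \frac{54 \left(10 + \sqrt{3 + 10}\right)}{182 + 9 \cdot 10} - -9912 = 88 \frac{54 \left(10 + \sqrt{13}\right)}{182 + 90} + 9912 = 88 \frac{54 \left(10 + \sqrt{13}\right)}{272} + 9912 = 88 \cdot 54 \cdot \frac{1}{272} \left(10 + \sqrt{13}\right) + 9912 = 88 \left(\frac{135}{68} + \frac{27 \sqrt{13}}{136}\right) + 9912 = \left(\frac{2970}{17} + \frac{297 \sqrt{13}}{17}\right) + 9912 = \frac{171474}{17} + \frac{297 \sqrt{13}}{17}$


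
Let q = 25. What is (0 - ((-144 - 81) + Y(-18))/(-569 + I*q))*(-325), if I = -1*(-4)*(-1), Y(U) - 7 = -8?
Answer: 73450/669 ≈ 109.79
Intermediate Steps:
Y(U) = -1 (Y(U) = 7 - 8 = -1)
I = -4 (I = 4*(-1) = -4)
(0 - ((-144 - 81) + Y(-18))/(-569 + I*q))*(-325) = (0 - ((-144 - 81) - 1)/(-569 - 4*25))*(-325) = (0 - (-225 - 1)/(-569 - 100))*(-325) = (0 - (-226)/(-669))*(-325) = (0 - (-226)*(-1)/669)*(-325) = (0 - 1*226/669)*(-325) = (0 - 226/669)*(-325) = -226/669*(-325) = 73450/669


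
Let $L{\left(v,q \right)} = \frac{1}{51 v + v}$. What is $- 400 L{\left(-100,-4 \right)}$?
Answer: $\frac{1}{13} \approx 0.076923$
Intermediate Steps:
$L{\left(v,q \right)} = \frac{1}{52 v}$
$- 400 L{\left(-100,-4 \right)} = - 400 \frac{1}{52 \left(-100\right)} = - 400 \cdot \frac{1}{52} \left(- \frac{1}{100}\right) = \left(-400\right) \left(- \frac{1}{5200}\right) = \frac{1}{13}$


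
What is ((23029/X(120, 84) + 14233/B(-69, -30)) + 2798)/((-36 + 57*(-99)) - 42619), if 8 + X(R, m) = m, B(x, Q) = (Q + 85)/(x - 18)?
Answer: 81146361/201885640 ≈ 0.40194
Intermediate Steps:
B(x, Q) = (85 + Q)/(-18 + x)
X(R, m) = -8 + m
((23029/X(120, 84) + 14233/B(-69, -30)) + 2798)/((-36 + 57*(-99)) - 42619) = ((23029/(-8 + 84) + 14233/(((85 - 30)/(-18 - 69)))) + 2798)/((-36 + 57*(-99)) - 42619) = ((23029/76 + 14233/((55/(-87)))) + 2798)/((-36 - 5643) - 42619) = ((23029*(1/76) + 14233/((-1/87*55))) + 2798)/(-5679 - 42619) = ((23029/76 + 14233/(-55/87)) + 2798)/(-48298) = ((23029/76 + 14233*(-87/55)) + 2798)*(-1/48298) = ((23029/76 - 1238271/55) + 2798)*(-1/48298) = (-92842001/4180 + 2798)*(-1/48298) = -81146361/4180*(-1/48298) = 81146361/201885640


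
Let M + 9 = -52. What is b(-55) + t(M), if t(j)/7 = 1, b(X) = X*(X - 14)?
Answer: 3802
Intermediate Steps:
b(X) = X*(-14 + X)
M = -61 (M = -9 - 52 = -61)
t(j) = 7 (t(j) = 7*1 = 7)
b(-55) + t(M) = -55*(-14 - 55) + 7 = -55*(-69) + 7 = 3795 + 7 = 3802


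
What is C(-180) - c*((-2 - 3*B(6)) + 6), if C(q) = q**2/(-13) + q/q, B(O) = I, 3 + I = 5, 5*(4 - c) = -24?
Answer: -160791/65 ≈ -2473.7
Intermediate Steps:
c = 44/5 (c = 4 - 1/5*(-24) = 4 + 24/5 = 44/5 ≈ 8.8000)
I = 2 (I = -3 + 5 = 2)
B(O) = 2
C(q) = 1 - q**2/13 (C(q) = q**2*(-1/13) + 1 = -q**2/13 + 1 = 1 - q**2/13)
C(-180) - c*((-2 - 3*B(6)) + 6) = (1 - 1/13*(-180)**2) - 44*((-2 - 3*2) + 6)/5 = (1 - 1/13*32400) - 44*((-2 - 6) + 6)/5 = (1 - 32400/13) - 44*(-8 + 6)/5 = -32387/13 - 44*(-2)/5 = -32387/13 - 1*(-88/5) = -32387/13 + 88/5 = -160791/65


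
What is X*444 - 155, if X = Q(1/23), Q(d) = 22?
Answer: 9613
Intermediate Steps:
X = 22
X*444 - 155 = 22*444 - 155 = 9768 - 155 = 9613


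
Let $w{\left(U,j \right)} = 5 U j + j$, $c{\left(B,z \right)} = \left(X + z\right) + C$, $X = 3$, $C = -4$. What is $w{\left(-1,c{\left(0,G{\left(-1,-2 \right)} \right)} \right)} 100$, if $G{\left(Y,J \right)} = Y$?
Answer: $800$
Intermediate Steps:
$c{\left(B,z \right)} = -1 + z$ ($c{\left(B,z \right)} = \left(3 + z\right) - 4 = -1 + z$)
$w{\left(U,j \right)} = j + 5 U j$ ($w{\left(U,j \right)} = 5 U j + j = j + 5 U j$)
$w{\left(-1,c{\left(0,G{\left(-1,-2 \right)} \right)} \right)} 100 = \left(-1 - 1\right) \left(1 + 5 \left(-1\right)\right) 100 = - 2 \left(1 - 5\right) 100 = \left(-2\right) \left(-4\right) 100 = 8 \cdot 100 = 800$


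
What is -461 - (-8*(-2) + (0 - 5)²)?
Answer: -502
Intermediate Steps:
-461 - (-8*(-2) + (0 - 5)²) = -461 - (16 + (-5)²) = -461 - (16 + 25) = -461 - 1*41 = -461 - 41 = -502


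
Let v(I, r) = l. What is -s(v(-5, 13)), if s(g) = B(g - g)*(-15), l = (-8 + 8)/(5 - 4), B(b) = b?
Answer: 0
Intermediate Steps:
l = 0 (l = 0/1 = 0*1 = 0)
v(I, r) = 0
s(g) = 0 (s(g) = (g - g)*(-15) = 0*(-15) = 0)
-s(v(-5, 13)) = -1*0 = 0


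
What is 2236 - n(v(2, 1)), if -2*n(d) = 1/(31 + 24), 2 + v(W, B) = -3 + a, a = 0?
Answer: 245961/110 ≈ 2236.0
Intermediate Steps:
v(W, B) = -5 (v(W, B) = -2 + (-3 + 0) = -2 - 3 = -5)
n(d) = -1/110 (n(d) = -1/(2*(31 + 24)) = -1/2/55 = -1/2*1/55 = -1/110)
2236 - n(v(2, 1)) = 2236 - 1*(-1/110) = 2236 + 1/110 = 245961/110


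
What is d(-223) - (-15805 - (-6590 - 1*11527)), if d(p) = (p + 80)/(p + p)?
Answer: -1031009/446 ≈ -2311.7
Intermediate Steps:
d(p) = (80 + p)/(2*p) (d(p) = (80 + p)/((2*p)) = (80 + p)*(1/(2*p)) = (80 + p)/(2*p))
d(-223) - (-15805 - (-6590 - 1*11527)) = (½)*(80 - 223)/(-223) - (-15805 - (-6590 - 1*11527)) = (½)*(-1/223)*(-143) - (-15805 - (-6590 - 11527)) = 143/446 - (-15805 - 1*(-18117)) = 143/446 - (-15805 + 18117) = 143/446 - 1*2312 = 143/446 - 2312 = -1031009/446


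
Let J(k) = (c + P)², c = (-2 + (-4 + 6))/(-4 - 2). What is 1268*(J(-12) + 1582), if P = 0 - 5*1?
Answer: 2037676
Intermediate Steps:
P = -5 (P = 0 - 5 = -5)
c = 0 (c = (-2 + 2)/(-6) = 0*(-⅙) = 0)
J(k) = 25 (J(k) = (0 - 5)² = (-5)² = 25)
1268*(J(-12) + 1582) = 1268*(25 + 1582) = 1268*1607 = 2037676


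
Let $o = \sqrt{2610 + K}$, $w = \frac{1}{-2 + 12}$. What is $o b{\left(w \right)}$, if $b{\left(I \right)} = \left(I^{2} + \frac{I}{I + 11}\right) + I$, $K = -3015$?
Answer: $\frac{3963 i \sqrt{5}}{3700} \approx 2.395 i$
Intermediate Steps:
$w = \frac{1}{10} \approx 0.1$
$o = 9 i \sqrt{5}$ ($o = \sqrt{2610 - 3015} = \sqrt{-405} = 9 i \sqrt{5} \approx 20.125 i$)
$b{\left(I \right)} = I + I^{2} + \frac{I}{11 + I}$ ($b{\left(I \right)} = \left(I^{2} + \frac{I}{11 + I}\right) + I = I + I^{2} + \frac{I}{11 + I}$)
$o b{\left(w \right)} = 9 i \sqrt{5} \frac{12 + \left(\frac{1}{10}\right)^{2} + 12 \cdot \frac{1}{10}}{10 \left(11 + \frac{1}{10}\right)} = 9 i \sqrt{5} \frac{12 + \frac{1}{100} + \frac{6}{5}}{10 \cdot \frac{111}{10}} = 9 i \sqrt{5} \cdot \frac{1}{10} \cdot \frac{10}{111} \cdot \frac{1321}{100} = 9 i \sqrt{5} \cdot \frac{1321}{11100} = \frac{3963 i \sqrt{5}}{3700}$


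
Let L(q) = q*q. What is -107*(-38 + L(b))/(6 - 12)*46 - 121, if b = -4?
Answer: -54505/3 ≈ -18168.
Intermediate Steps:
L(q) = q**2
-107*(-38 + L(b))/(6 - 12)*46 - 121 = -107*(-38 + (-4)**2)/(6 - 12)*46 - 121 = -107/((-6/(-38 + 16)))*46 - 121 = -107/((-6/(-22)))*46 - 121 = -107/((-6*(-1/22)))*46 - 121 = -107/3/11*46 - 121 = -107*11/3*46 - 121 = -1177/3*46 - 121 = -54142/3 - 121 = -54505/3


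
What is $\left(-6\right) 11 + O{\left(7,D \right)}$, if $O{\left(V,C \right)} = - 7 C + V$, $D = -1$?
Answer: $-52$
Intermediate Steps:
$O{\left(V,C \right)} = V - 7 C$
$\left(-6\right) 11 + O{\left(7,D \right)} = \left(-6\right) 11 + \left(7 - -7\right) = -66 + \left(7 + 7\right) = -66 + 14 = -52$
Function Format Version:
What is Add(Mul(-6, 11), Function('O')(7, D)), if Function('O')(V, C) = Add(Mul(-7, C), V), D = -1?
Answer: -52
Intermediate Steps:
Function('O')(V, C) = Add(V, Mul(-7, C))
Add(Mul(-6, 11), Function('O')(7, D)) = Add(Mul(-6, 11), Add(7, Mul(-7, -1))) = Add(-66, Add(7, 7)) = Add(-66, 14) = -52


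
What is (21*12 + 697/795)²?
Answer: 40415875369/632025 ≈ 63947.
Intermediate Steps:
(21*12 + 697/795)² = (252 + 697*(1/795))² = (252 + 697/795)² = (201037/795)² = 40415875369/632025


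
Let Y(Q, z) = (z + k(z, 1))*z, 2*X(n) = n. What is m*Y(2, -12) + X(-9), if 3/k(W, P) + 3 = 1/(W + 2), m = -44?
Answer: -424791/62 ≈ -6851.5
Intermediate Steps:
k(W, P) = 3/(-3 + 1/(2 + W)) (k(W, P) = 3/(-3 + 1/(W + 2)) = 3/(-3 + 1/(2 + W)))
X(n) = n/2
Y(Q, z) = z*(z + 3*(-2 - z)/(5 + 3*z)) (Y(Q, z) = (z + 3*(-2 - z)/(5 + 3*z))*z = z*(z + 3*(-2 - z)/(5 + 3*z)))
m*Y(2, -12) + X(-9) = -(-528)*(-6 + 2*(-12) + 3*(-12)²)/(5 + 3*(-12)) + (½)*(-9) = -(-528)*(-6 - 24 + 3*144)/(5 - 36) - 9/2 = -(-528)*(-6 - 24 + 432)/(-31) - 9/2 = -(-528)*(-1)*402/31 - 9/2 = -44*4824/31 - 9/2 = -212256/31 - 9/2 = -424791/62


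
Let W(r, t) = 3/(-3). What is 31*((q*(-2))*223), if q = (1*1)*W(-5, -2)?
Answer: 13826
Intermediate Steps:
W(r, t) = -1 (W(r, t) = 3*(-⅓) = -1)
q = -1 (q = (1*1)*(-1) = 1*(-1) = -1)
31*((q*(-2))*223) = 31*(-1*(-2)*223) = 31*(2*223) = 31*446 = 13826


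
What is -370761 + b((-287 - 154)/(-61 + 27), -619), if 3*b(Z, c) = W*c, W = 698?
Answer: -1544345/3 ≈ -5.1478e+5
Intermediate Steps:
b(Z, c) = 698*c/3 (b(Z, c) = (698*c)/3 = 698*c/3)
-370761 + b((-287 - 154)/(-61 + 27), -619) = -370761 + (698/3)*(-619) = -370761 - 432062/3 = -1544345/3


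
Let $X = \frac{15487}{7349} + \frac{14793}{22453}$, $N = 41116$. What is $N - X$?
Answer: $\frac{6783975356884}{165007097} \approx 41113.0$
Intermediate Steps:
$X = \frac{456443368}{165007097}$ ($X = 15487 \cdot \frac{1}{7349} + 14793 \cdot \frac{1}{22453} = \frac{15487}{7349} + \frac{14793}{22453} = \frac{456443368}{165007097} \approx 2.7662$)
$N - X = 41116 - \frac{456443368}{165007097} = \frac{6783975356884}{165007097}$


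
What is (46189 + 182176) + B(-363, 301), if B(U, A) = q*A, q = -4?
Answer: 227161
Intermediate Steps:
B(U, A) = -4*A
(46189 + 182176) + B(-363, 301) = (46189 + 182176) - 4*301 = 228365 - 1204 = 227161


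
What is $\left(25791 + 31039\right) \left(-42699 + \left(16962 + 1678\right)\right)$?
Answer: $-1367272970$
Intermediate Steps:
$\left(25791 + 31039\right) \left(-42699 + \left(16962 + 1678\right)\right) = 56830 \left(-42699 + 18640\right) = 56830 \left(-24059\right) = -1367272970$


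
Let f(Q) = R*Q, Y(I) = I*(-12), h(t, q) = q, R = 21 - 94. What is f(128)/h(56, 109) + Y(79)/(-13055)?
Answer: -121882588/1422995 ≈ -85.652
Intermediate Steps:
R = -73
Y(I) = -12*I
f(Q) = -73*Q
f(128)/h(56, 109) + Y(79)/(-13055) = -73*128/109 - 12*79/(-13055) = -9344*1/109 - 948*(-1/13055) = -9344/109 + 948/13055 = -121882588/1422995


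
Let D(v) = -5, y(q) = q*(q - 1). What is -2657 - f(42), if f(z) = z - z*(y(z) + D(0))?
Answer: 69415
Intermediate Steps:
y(q) = q*(-1 + q)
f(z) = z - z*(-5 + z*(-1 + z)) (f(z) = z - z*(z*(-1 + z) - 5) = z - z*(-5 + z*(-1 + z)))
-2657 - f(42) = -2657 - 42*(6 + 42 - 1*42**2) = -2657 - 42*(6 + 42 - 1*1764) = -2657 - 42*(6 + 42 - 1764) = -2657 - 42*(-1716) = -2657 - 1*(-72072) = -2657 + 72072 = 69415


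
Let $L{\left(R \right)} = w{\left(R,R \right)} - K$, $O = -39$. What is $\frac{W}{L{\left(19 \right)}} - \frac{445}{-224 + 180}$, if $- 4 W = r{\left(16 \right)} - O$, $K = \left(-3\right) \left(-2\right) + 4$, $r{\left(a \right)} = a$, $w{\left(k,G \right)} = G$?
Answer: $\frac{850}{99} \approx 8.5859$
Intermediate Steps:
$K = 10$ ($K = 6 + 4 = 10$)
$W = - \frac{55}{4}$ ($W = - \frac{16 - -39}{4} = - \frac{16 + 39}{4} = \left(- \frac{1}{4}\right) 55 = - \frac{55}{4} \approx -13.75$)
$L{\left(R \right)} = -10 + R$ ($L{\left(R \right)} = R - 10 = -10 + R$)
$\frac{W}{L{\left(19 \right)}} - \frac{445}{-224 + 180} = - \frac{55}{4 \left(-10 + 19\right)} - \frac{445}{-224 + 180} = - \frac{55}{4 \cdot 9} - \frac{445}{-44} = \left(- \frac{55}{4}\right) \frac{1}{9} - - \frac{445}{44} = - \frac{55}{36} + \frac{445}{44} = \frac{850}{99}$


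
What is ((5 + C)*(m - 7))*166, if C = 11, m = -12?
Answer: -50464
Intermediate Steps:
((5 + C)*(m - 7))*166 = ((5 + 11)*(-12 - 7))*166 = (16*(-19))*166 = -304*166 = -50464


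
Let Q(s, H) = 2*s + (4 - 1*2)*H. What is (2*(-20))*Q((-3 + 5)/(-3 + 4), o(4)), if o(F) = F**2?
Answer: -1440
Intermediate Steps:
Q(s, H) = 2*H + 2*s (Q(s, H) = 2*s + (4 - 2)*H = 2*s + 2*H = 2*H + 2*s)
(2*(-20))*Q((-3 + 5)/(-3 + 4), o(4)) = (2*(-20))*(2*4**2 + 2*((-3 + 5)/(-3 + 4))) = -40*(2*16 + 2*(2/1)) = -40*(32 + 2*(2*1)) = -40*(32 + 2*2) = -40*(32 + 4) = -40*36 = -1440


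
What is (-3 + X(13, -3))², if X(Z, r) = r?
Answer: 36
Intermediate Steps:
(-3 + X(13, -3))² = (-3 - 3)² = (-6)² = 36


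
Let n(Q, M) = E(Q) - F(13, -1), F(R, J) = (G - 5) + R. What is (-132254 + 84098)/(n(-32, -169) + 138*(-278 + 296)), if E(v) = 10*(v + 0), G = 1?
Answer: -48156/2155 ≈ -22.346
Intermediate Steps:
F(R, J) = -4 + R (F(R, J) = (1 - 5) + R = -4 + R)
E(v) = 10*v
n(Q, M) = -9 + 10*Q (n(Q, M) = 10*Q - (-4 + 13) = 10*Q - 1*9 = 10*Q - 9 = -9 + 10*Q)
(-132254 + 84098)/(n(-32, -169) + 138*(-278 + 296)) = (-132254 + 84098)/((-9 + 10*(-32)) + 138*(-278 + 296)) = -48156/((-9 - 320) + 138*18) = -48156/(-329 + 2484) = -48156/2155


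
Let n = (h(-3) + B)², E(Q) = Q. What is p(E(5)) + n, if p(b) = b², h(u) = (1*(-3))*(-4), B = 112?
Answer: 15401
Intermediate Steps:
h(u) = 12 (h(u) = -3*(-4) = 12)
n = 15376 (n = (12 + 112)² = 124² = 15376)
p(E(5)) + n = 5² + 15376 = 25 + 15376 = 15401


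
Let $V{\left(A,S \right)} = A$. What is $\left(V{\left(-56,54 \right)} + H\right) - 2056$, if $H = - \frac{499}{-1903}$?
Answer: $- \frac{4018637}{1903} \approx -2111.7$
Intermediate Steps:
$H = \frac{499}{1903}$ ($H = \left(-499\right) \left(- \frac{1}{1903}\right) = \frac{499}{1903} \approx 0.26222$)
$\left(V{\left(-56,54 \right)} + H\right) - 2056 = \left(-56 + \frac{499}{1903}\right) - 2056 = - \frac{106069}{1903} - 2056 = - \frac{4018637}{1903}$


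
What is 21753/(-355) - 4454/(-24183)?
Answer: -524471629/8584965 ≈ -61.092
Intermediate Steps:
21753/(-355) - 4454/(-24183) = 21753*(-1/355) - 4454*(-1/24183) = -21753/355 + 4454/24183 = -524471629/8584965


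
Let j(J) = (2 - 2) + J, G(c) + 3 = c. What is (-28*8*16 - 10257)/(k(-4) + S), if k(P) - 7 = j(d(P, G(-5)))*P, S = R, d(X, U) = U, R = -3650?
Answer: 13841/3611 ≈ 3.8330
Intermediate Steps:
G(c) = -3 + c
j(J) = J (j(J) = 0 + J = J)
S = -3650
k(P) = 7 - 8*P (k(P) = 7 + (-3 - 5)*P = 7 - 8*P)
(-28*8*16 - 10257)/(k(-4) + S) = (-28*8*16 - 10257)/((7 - 8*(-4)) - 3650) = (-224*16 - 10257)/((7 + 32) - 3650) = (-3584 - 10257)/(39 - 3650) = -13841/(-3611) = -13841*(-1/3611) = 13841/3611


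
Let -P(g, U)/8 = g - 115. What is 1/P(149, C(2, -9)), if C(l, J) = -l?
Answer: -1/272 ≈ -0.0036765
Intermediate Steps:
P(g, U) = 920 - 8*g (P(g, U) = -8*(g - 115) = -8*(-115 + g) = 920 - 8*g)
1/P(149, C(2, -9)) = 1/(920 - 8*149) = 1/(920 - 1192) = 1/(-272) = -1/272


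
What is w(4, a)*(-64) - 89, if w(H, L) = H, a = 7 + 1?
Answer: -345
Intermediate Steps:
a = 8
w(4, a)*(-64) - 89 = 4*(-64) - 89 = -256 - 89 = -345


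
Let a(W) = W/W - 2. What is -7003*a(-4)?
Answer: 7003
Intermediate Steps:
a(W) = -1 (a(W) = 1 - 2 = -1)
-7003*a(-4) = -7003*(-1) = 7003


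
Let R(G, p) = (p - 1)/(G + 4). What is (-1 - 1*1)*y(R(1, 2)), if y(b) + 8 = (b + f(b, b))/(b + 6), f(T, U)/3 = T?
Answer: 488/31 ≈ 15.742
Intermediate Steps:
R(G, p) = (-1 + p)/(4 + G)
f(T, U) = 3*T
y(b) = -8 + 4*b/(6 + b) (y(b) = -8 + (b + 3*b)/(b + 6) = -8 + (4*b)/(6 + b) = -8 + 4*b/(6 + b))
(-1 - 1*1)*y(R(1, 2)) = (-1 - 1*1)*(4*(-12 - (-1 + 2)/(4 + 1))/(6 + (-1 + 2)/(4 + 1))) = (-1 - 1)*(4*(-12 - 1/5)/(6 + 1/5)) = -8*(-12 - 1/5)/(6 + (1/5)*1) = -8*(-12 - 1*1/5)/(6 + 1/5) = -8*(-12 - 1/5)/31/5 = -8*5*(-61)/(31*5) = -2*(-244/31) = 488/31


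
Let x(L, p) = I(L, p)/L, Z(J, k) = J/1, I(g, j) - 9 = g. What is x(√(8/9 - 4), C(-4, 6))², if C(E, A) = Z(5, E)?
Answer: -701/28 - 27*I*√7/7 ≈ -25.036 - 10.205*I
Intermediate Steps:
I(g, j) = 9 + g
Z(J, k) = J (Z(J, k) = J*1 = J)
C(E, A) = 5
x(L, p) = (9 + L)/L
x(√(8/9 - 4), C(-4, 6))² = ((9 + √(8/9 - 4))/(√(8/9 - 4)))² = ((9 + √(-28/9))/(√(-28/9)))² = ((9 + 2*I*√7/3)/((2*I*√7/3)))² = ((-3*I*√7/14)*(9 + 2*I*√7/3))² = (-3*I*√7*(9 + 2*I*√7/3)/14)² = -9*(9 + 2*I*√7/3)²/28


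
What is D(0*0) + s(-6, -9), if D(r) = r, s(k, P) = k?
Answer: -6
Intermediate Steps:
D(0*0) + s(-6, -9) = 0*0 - 6 = 0 - 6 = -6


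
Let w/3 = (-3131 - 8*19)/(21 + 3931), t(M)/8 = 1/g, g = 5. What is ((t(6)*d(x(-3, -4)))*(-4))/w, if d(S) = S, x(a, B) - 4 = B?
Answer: 0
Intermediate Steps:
x(a, B) = 4 + B
t(M) = 8/5
w = -9849/3952 (w = 3*((-3131 - 8*19)/(21 + 3931)) = 3*((-3131 - 152)/3952) = 3*(-3283*1/3952) = 3*(-3283/3952) = -9849/3952 ≈ -2.4922)
((t(6)*d(x(-3, -4)))*(-4))/w = ((8*(4 - 4)/5)*(-4))/(-9849/3952) = (((8/5)*0)*(-4))*(-3952/9849) = (0*(-4))*(-3952/9849) = 0*(-3952/9849) = 0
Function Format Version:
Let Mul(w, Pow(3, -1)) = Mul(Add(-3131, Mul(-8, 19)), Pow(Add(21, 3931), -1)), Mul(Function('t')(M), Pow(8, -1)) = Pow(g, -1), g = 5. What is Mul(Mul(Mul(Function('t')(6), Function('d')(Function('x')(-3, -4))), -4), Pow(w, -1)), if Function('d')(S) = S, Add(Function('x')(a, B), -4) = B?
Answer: 0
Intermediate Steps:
Function('x')(a, B) = Add(4, B)
Function('t')(M) = Rational(8, 5) (Function('t')(M) = Mul(8, Pow(5, -1)) = Mul(8, Rational(1, 5)) = Rational(8, 5))
w = Rational(-9849, 3952) (w = Mul(3, Mul(Add(-3131, Mul(-8, 19)), Pow(Add(21, 3931), -1))) = Mul(3, Mul(Add(-3131, -152), Pow(3952, -1))) = Mul(3, Mul(-3283, Rational(1, 3952))) = Mul(3, Rational(-3283, 3952)) = Rational(-9849, 3952) ≈ -2.4922)
Mul(Mul(Mul(Function('t')(6), Function('d')(Function('x')(-3, -4))), -4), Pow(w, -1)) = Mul(Mul(Mul(Rational(8, 5), Add(4, -4)), -4), Pow(Rational(-9849, 3952), -1)) = Mul(Mul(Mul(Rational(8, 5), 0), -4), Rational(-3952, 9849)) = Mul(Mul(0, -4), Rational(-3952, 9849)) = Mul(0, Rational(-3952, 9849)) = 0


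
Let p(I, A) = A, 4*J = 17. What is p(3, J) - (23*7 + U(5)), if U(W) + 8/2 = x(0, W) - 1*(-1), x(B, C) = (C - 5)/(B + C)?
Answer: -615/4 ≈ -153.75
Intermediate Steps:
J = 17/4 (J = (1/4)*17 = 17/4 ≈ 4.2500)
x(B, C) = (-5 + C)/(B + C)
U(W) = -3 + (-5 + W)/W (U(W) = -4 + ((-5 + W)/(0 + W) - 1*(-1)) = -4 + ((-5 + W)/W + 1) = -4 + (1 + (-5 + W)/W) = -3 + (-5 + W)/W)
p(3, J) - (23*7 + U(5)) = 17/4 - (23*7 + (-2 - 5/5)) = 17/4 - (161 + (-2 - 5*1/5)) = 17/4 - (161 + (-2 - 1)) = 17/4 - (161 - 3) = 17/4 - 1*158 = 17/4 - 158 = -615/4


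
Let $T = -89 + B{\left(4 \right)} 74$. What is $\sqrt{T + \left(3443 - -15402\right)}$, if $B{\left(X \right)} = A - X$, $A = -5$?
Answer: $3 \sqrt{2010} \approx 134.5$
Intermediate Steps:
$B{\left(X \right)} = -5 - X$
$T = -755$ ($T = -89 + \left(-5 - 4\right) 74 = -89 - 666 = -755$)
$\sqrt{T + \left(3443 - -15402\right)} = \sqrt{-755 + \left(3443 - -15402\right)} = \sqrt{-755 + \left(3443 + 15402\right)} = \sqrt{-755 + 18845} = \sqrt{18090} = 3 \sqrt{2010}$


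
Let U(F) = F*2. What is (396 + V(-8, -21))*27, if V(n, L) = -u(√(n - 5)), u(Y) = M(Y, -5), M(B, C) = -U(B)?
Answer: 10692 + 54*I*√13 ≈ 10692.0 + 194.7*I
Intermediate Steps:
U(F) = 2*F
M(B, C) = -2*B
u(Y) = -2*Y
V(n, L) = 2*√(-5 + n) (V(n, L) = -(-2)*√(n - 5) = -(-2)*√(-5 + n) = 2*√(-5 + n))
(396 + V(-8, -21))*27 = (396 + 2*√(-5 - 8))*27 = (396 + 2*√(-13))*27 = (396 + 2*(I*√13))*27 = (396 + 2*I*√13)*27 = 10692 + 54*I*√13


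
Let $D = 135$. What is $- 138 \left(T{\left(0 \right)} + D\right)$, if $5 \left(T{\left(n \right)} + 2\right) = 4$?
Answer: $- \frac{92322}{5} \approx -18464.0$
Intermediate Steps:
$T{\left(n \right)} = - \frac{6}{5}$ ($T{\left(n \right)} = -2 + \frac{1}{5} \cdot 4 = -2 + \frac{4}{5} = - \frac{6}{5}$)
$- 138 \left(T{\left(0 \right)} + D\right) = - 138 \left(- \frac{6}{5} + 135\right) = \left(-138\right) \frac{669}{5} = - \frac{92322}{5}$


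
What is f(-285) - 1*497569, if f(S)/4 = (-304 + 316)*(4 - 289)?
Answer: -511249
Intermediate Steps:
f(S) = -13680 (f(S) = 4*((-304 + 316)*(4 - 289)) = 4*(12*(-285)) = 4*(-3420) = -13680)
f(-285) - 1*497569 = -13680 - 1*497569 = -13680 - 497569 = -511249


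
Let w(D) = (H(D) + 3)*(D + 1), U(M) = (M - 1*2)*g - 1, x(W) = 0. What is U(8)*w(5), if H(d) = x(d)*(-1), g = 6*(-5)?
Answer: -3258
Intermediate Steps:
g = -30
U(M) = 59 - 30*M (U(M) = (M - 1*2)*(-30) - 1 = (M - 2)*(-30) - 1 = (-2 + M)*(-30) - 1 = (60 - 30*M) - 1 = 59 - 30*M)
H(d) = 0 (H(d) = 0*(-1) = 0)
w(D) = 3 + 3*D (w(D) = (0 + 3)*(D + 1) = 3*(1 + D) = 3 + 3*D)
U(8)*w(5) = (59 - 30*8)*(3 + 3*5) = (59 - 240)*(3 + 15) = -181*18 = -3258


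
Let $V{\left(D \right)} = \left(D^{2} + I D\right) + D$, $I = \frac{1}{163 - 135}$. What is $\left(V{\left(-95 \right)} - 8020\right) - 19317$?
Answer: $- \frac{515491}{28} \approx -18410.0$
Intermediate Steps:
$I = \frac{1}{28} \approx 0.035714$
$V{\left(D \right)} = D^{2} + \frac{29 D}{28}$ ($V{\left(D \right)} = \left(D^{2} + \frac{D}{28}\right) + D = D^{2} + \frac{29 D}{28}$)
$\left(V{\left(-95 \right)} - 8020\right) - 19317 = \left(\frac{1}{28} \left(-95\right) \left(29 + 28 \left(-95\right)\right) - 8020\right) - 19317 = \left(\frac{1}{28} \left(-95\right) \left(29 - 2660\right) - 8020\right) - 19317 = \left(\frac{1}{28} \left(-95\right) \left(-2631\right) - 8020\right) - 19317 = \left(\frac{249945}{28} - 8020\right) - 19317 = \frac{25385}{28} - 19317 = - \frac{515491}{28}$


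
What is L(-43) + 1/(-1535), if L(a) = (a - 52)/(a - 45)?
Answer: 145737/135080 ≈ 1.0789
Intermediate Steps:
L(a) = (-52 + a)/(-45 + a)
L(-43) + 1/(-1535) = (-52 - 43)/(-45 - 43) + 1/(-1535) = -95/(-88) - 1/1535 = -1/88*(-95) - 1/1535 = 95/88 - 1/1535 = 145737/135080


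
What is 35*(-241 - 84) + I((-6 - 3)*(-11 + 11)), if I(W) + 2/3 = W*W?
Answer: -34127/3 ≈ -11376.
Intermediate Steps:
I(W) = -2/3 + W**2 (I(W) = -2/3 + W*W = -2/3 + W**2)
35*(-241 - 84) + I((-6 - 3)*(-11 + 11)) = 35*(-241 - 84) + (-2/3 + ((-6 - 3)*(-11 + 11))**2) = 35*(-325) + (-2/3 + (-9*0)**2) = -11375 + (-2/3 + 0**2) = -11375 + (-2/3 + 0) = -11375 - 2/3 = -34127/3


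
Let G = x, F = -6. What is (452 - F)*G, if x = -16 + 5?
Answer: -5038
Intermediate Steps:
x = -11
G = -11
(452 - F)*G = (452 - 1*(-6))*(-11) = (452 + 6)*(-11) = 458*(-11) = -5038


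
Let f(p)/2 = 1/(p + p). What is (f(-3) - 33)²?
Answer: 10000/9 ≈ 1111.1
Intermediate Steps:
f(p) = 1/p (f(p) = 2/(p + p) = 2/((2*p)) = 2*(1/(2*p)) = 1/p)
(f(-3) - 33)² = (1/(-3) - 33)² = (-⅓ - 33)² = (-100/3)² = 10000/9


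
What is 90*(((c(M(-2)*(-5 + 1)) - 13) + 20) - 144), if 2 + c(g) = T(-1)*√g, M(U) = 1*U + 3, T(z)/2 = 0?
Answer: -12510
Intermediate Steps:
T(z) = 0 (T(z) = 2*0 = 0)
M(U) = 3 + U (M(U) = U + 3 = 3 + U)
c(g) = -2 (c(g) = -2 + 0*√g = -2 + 0 = -2)
90*(((c(M(-2)*(-5 + 1)) - 13) + 20) - 144) = 90*(((-2 - 13) + 20) - 144) = 90*((-15 + 20) - 144) = 90*(5 - 144) = 90*(-139) = -12510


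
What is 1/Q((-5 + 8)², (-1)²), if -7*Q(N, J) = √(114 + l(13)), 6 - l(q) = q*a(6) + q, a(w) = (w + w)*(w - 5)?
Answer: I ≈ 1.0*I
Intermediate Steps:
a(w) = 2*w*(-5 + w) (a(w) = (2*w)*(-5 + w) = 2*w*(-5 + w))
l(q) = 6 - 13*q (l(q) = 6 - (q*(2*6*(-5 + 6)) + q) = 6 - (q*(2*6*1) + q) = 6 - (q*12 + q) = 6 - (12*q + q) = 6 - 13*q)
Q(N, J) = -I (Q(N, J) = -√(114 + (6 - 13*13))/7 = -√(114 + (6 - 169))/7 = -√(114 - 163)/7 = -I)
1/Q((-5 + 8)², (-1)²) = 1/(-I) = I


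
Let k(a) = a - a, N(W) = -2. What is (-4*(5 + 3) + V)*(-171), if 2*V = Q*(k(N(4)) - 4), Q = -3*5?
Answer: 342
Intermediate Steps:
k(a) = 0
Q = -15
V = 30 (V = (-15*(0 - 4))/2 = (-15*(-4))/2 = (½)*60 = 30)
(-4*(5 + 3) + V)*(-171) = (-4*(5 + 3) + 30)*(-171) = (-32 + 30)*(-171) = -2*(-171) = 342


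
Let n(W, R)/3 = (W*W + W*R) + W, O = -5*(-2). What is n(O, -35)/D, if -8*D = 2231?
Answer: 5760/2231 ≈ 2.5818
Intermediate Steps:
O = 10
n(W, R) = 3*W + 3*W**2 + 3*R*W (n(W, R) = 3*((W*W + W*R) + W) = 3*((W**2 + R*W) + W) = 3*(W + W**2 + R*W) = 3*W + 3*W**2 + 3*R*W)
D = -2231/8 (D = -1/8*2231 = -2231/8 ≈ -278.88)
n(O, -35)/D = (3*10*(1 - 35 + 10))/(-2231/8) = (3*10*(-24))*(-8/2231) = -720*(-8/2231) = 5760/2231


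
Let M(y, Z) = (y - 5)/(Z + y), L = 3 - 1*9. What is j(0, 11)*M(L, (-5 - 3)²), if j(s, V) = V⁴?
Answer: -161051/58 ≈ -2776.7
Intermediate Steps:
L = -6 (L = 3 - 9 = -6)
M(y, Z) = (-5 + y)/(Z + y)
j(0, 11)*M(L, (-5 - 3)²) = 11⁴*((-5 - 6)/((-5 - 3)² - 6)) = 14641*(-11/((-8)² - 6)) = 14641*(-11/(64 - 6)) = 14641*(-11/58) = -161051/58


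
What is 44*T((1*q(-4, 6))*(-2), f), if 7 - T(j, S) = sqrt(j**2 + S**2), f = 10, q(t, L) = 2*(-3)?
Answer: 308 - 88*sqrt(61) ≈ -379.30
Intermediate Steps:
q(t, L) = -6
T(j, S) = 7 - sqrt(S**2 + j**2) (T(j, S) = 7 - sqrt(j**2 + S**2) = 7 - sqrt(S**2 + j**2))
44*T((1*q(-4, 6))*(-2), f) = 44*(7 - sqrt(10**2 + ((1*(-6))*(-2))**2)) = 44*(7 - sqrt(100 + (-6*(-2))**2)) = 44*(7 - sqrt(100 + 12**2)) = 44*(7 - sqrt(100 + 144)) = 44*(7 - sqrt(244)) = 44*(7 - 2*sqrt(61)) = 308 - 88*sqrt(61)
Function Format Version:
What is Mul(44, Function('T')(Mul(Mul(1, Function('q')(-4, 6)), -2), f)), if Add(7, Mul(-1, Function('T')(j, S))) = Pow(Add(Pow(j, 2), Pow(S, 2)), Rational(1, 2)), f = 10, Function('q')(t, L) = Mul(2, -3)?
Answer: Add(308, Mul(-88, Pow(61, Rational(1, 2)))) ≈ -379.30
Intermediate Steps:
Function('q')(t, L) = -6
Function('T')(j, S) = Add(7, Mul(-1, Pow(Add(Pow(S, 2), Pow(j, 2)), Rational(1, 2)))) (Function('T')(j, S) = Add(7, Mul(-1, Pow(Add(Pow(j, 2), Pow(S, 2)), Rational(1, 2)))) = Add(7, Mul(-1, Pow(Add(Pow(S, 2), Pow(j, 2)), Rational(1, 2)))))
Mul(44, Function('T')(Mul(Mul(1, Function('q')(-4, 6)), -2), f)) = Mul(44, Add(7, Mul(-1, Pow(Add(Pow(10, 2), Pow(Mul(Mul(1, -6), -2), 2)), Rational(1, 2))))) = Mul(44, Add(7, Mul(-1, Pow(Add(100, Pow(Mul(-6, -2), 2)), Rational(1, 2))))) = Mul(44, Add(7, Mul(-1, Pow(Add(100, Pow(12, 2)), Rational(1, 2))))) = Mul(44, Add(7, Mul(-1, Pow(Add(100, 144), Rational(1, 2))))) = Mul(44, Add(7, Mul(-1, Pow(244, Rational(1, 2))))) = Mul(44, Add(7, Mul(-1, Mul(2, Pow(61, Rational(1, 2)))))) = Mul(44, Add(7, Mul(-2, Pow(61, Rational(1, 2))))) = Add(308, Mul(-88, Pow(61, Rational(1, 2))))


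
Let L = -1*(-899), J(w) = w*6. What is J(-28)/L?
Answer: -168/899 ≈ -0.18687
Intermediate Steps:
J(w) = 6*w
L = 899
J(-28)/L = (6*(-28))/899 = -168*1/899 = -168/899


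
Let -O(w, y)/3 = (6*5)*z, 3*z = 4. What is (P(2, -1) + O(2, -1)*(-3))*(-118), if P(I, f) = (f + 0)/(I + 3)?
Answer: -212282/5 ≈ -42456.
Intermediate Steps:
z = 4/3 (z = (⅓)*4 = 4/3 ≈ 1.3333)
P(I, f) = f/(3 + I)
O(w, y) = -120 (O(w, y) = -3*6*5*4/3 = -90*4/3 = -3*40 = -120)
(P(2, -1) + O(2, -1)*(-3))*(-118) = (-1/(3 + 2) - 120*(-3))*(-118) = (-1/5 + 360)*(-118) = (-1*⅕ + 360)*(-118) = (-⅕ + 360)*(-118) = (1799/5)*(-118) = -212282/5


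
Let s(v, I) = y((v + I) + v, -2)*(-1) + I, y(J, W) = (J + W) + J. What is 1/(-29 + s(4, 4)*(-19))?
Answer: 1/313 ≈ 0.0031949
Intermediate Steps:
y(J, W) = W + 2*J
s(v, I) = 2 - I - 4*v (s(v, I) = (-2 + 2*((v + I) + v))*(-1) + I = (-2 + 2*((I + v) + v))*(-1) + I = (-2 + 2*(I + 2*v))*(-1) + I = (-2 + (2*I + 4*v))*(-1) + I = (-2 + 2*I + 4*v)*(-1) + I = (2 - 4*v - 2*I) + I = 2 - I - 4*v)
1/(-29 + s(4, 4)*(-19)) = 1/(-29 + (2 - 1*4 - 4*4)*(-19)) = 1/(-29 + (2 - 4 - 16)*(-19)) = 1/(-29 - 18*(-19)) = 1/(-29 + 342) = 1/313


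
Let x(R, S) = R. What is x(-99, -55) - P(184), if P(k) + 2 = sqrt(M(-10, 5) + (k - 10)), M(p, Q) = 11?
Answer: -97 - sqrt(185) ≈ -110.60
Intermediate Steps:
P(k) = -2 + sqrt(1 + k) (P(k) = -2 + sqrt(11 + (k - 10)) = -2 + sqrt(11 + (-10 + k)) = -2 + sqrt(1 + k))
x(-99, -55) - P(184) = -99 - (-2 + sqrt(1 + 184)) = -99 - (-2 + sqrt(185)) = -99 + (2 - sqrt(185)) = -97 - sqrt(185)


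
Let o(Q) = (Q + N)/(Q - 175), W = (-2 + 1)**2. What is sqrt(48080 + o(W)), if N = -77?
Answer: sqrt(363920826)/87 ≈ 219.27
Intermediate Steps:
W = 1 (W = (-1)**2 = 1)
o(Q) = (-77 + Q)/(-175 + Q) (o(Q) = (Q - 77)/(Q - 175) = (-77 + Q)/(-175 + Q))
sqrt(48080 + o(W)) = sqrt(48080 + (-77 + 1)/(-175 + 1)) = sqrt(48080 - 76/(-174)) = sqrt(48080 - 1/174*(-76)) = sqrt(48080 + 38/87) = sqrt(4182998/87) = sqrt(363920826)/87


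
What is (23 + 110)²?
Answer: 17689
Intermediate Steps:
(23 + 110)² = 133² = 17689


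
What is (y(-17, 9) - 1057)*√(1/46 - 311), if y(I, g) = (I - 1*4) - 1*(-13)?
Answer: -1065*I*√658030/46 ≈ -18781.0*I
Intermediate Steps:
y(I, g) = 9 + I (y(I, g) = (I - 4) + 13 = (-4 + I) + 13 = 9 + I)
(y(-17, 9) - 1057)*√(1/46 - 311) = ((9 - 17) - 1057)*√(1/46 - 311) = (-8 - 1057)*√(1/46 - 311) = -1065*I*√658030/46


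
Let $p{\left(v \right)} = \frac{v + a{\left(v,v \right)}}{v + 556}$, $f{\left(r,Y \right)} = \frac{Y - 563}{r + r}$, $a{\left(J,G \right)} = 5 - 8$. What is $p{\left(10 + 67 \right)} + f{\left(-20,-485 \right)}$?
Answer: $\frac{83293}{3165} \approx 26.317$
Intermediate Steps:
$a{\left(J,G \right)} = -3$
$f{\left(r,Y \right)} = \frac{-563 + Y}{2 r}$
$p{\left(v \right)} = \frac{-3 + v}{556 + v}$ ($p{\left(v \right)} = \frac{v - 3}{v + 556} = \frac{-3 + v}{556 + v}$)
$p{\left(10 + 67 \right)} + f{\left(-20,-485 \right)} = \frac{-3 + \left(10 + 67\right)}{556 + \left(10 + 67\right)} + \frac{-563 - 485}{2 \left(-20\right)} = \frac{-3 + 77}{556 + 77} + \frac{1}{2} \left(- \frac{1}{20}\right) \left(-1048\right) = \frac{1}{633} \cdot 74 + \frac{131}{5} = \frac{74}{633} + \frac{131}{5} = \frac{83293}{3165}$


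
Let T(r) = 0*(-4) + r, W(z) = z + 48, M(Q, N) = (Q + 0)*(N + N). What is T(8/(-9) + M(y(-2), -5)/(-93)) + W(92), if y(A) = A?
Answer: 38752/279 ≈ 138.90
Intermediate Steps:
M(Q, N) = 2*N*Q (M(Q, N) = Q*(2*N) = 2*N*Q)
W(z) = 48 + z
T(r) = r (T(r) = 0 + r = r)
T(8/(-9) + M(y(-2), -5)/(-93)) + W(92) = (8/(-9) + (2*(-5)*(-2))/(-93)) + (48 + 92) = (8*(-⅑) + 20*(-1/93)) + 140 = (-8/9 - 20/93) + 140 = -308/279 + 140 = 38752/279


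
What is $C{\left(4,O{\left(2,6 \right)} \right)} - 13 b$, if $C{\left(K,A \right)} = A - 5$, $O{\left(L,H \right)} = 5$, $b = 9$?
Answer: $-117$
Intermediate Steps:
$C{\left(K,A \right)} = -5 + A$ ($C{\left(K,A \right)} = A - 5 = -5 + A$)
$C{\left(4,O{\left(2,6 \right)} \right)} - 13 b = \left(-5 + 5\right) - 117 = 0 - 117 = -117$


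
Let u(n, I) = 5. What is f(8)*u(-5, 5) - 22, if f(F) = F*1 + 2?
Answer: 28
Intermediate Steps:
f(F) = 2 + F (f(F) = F + 2 = 2 + F)
f(8)*u(-5, 5) - 22 = (2 + 8)*5 - 22 = 10*5 - 22 = 50 - 22 = 28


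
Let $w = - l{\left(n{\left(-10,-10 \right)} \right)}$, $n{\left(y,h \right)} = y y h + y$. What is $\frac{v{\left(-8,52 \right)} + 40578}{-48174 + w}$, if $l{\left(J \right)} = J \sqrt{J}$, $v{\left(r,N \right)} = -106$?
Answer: $- \frac{487424532}{837758819} - \frac{10219180 i \sqrt{1010}}{837758819} \approx -0.58182 - 0.38767 i$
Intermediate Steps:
$n{\left(y,h \right)} = y + h y^{2}$ ($n{\left(y,h \right)} = y^{2} h + y = h y^{2} + y = y + h y^{2}$)
$l{\left(J \right)} = J^{\frac{3}{2}}$
$w = 1010 i \sqrt{1010}$ ($w = - \left(- 10 \left(1 - -100\right)\right)^{\frac{3}{2}} = - \left(- 10 \left(1 + 100\right)\right)^{\frac{3}{2}} = - \left(\left(-10\right) 101\right)^{\frac{3}{2}} = - \left(-1010\right)^{\frac{3}{2}} = - \left(-1010\right) i \sqrt{1010} = 1010 i \sqrt{1010} \approx 32098.0 i$)
$\frac{v{\left(-8,52 \right)} + 40578}{-48174 + w} = \frac{-106 + 40578}{-48174 + 1010 i \sqrt{1010}} = \frac{40472}{-48174 + 1010 i \sqrt{1010}}$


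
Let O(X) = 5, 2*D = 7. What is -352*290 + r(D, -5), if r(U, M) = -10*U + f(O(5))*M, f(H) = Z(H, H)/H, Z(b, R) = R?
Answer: -102120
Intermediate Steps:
D = 7/2 (D = (½)*7 = 7/2 ≈ 3.5000)
f(H) = 1 (f(H) = H/H = 1)
r(U, M) = M - 10*U (r(U, M) = -10*U + 1*M = -10*U + M = M - 10*U)
-352*290 + r(D, -5) = -352*290 + (-5 - 10*7/2) = -102080 + (-5 - 35) = -102080 - 40 = -102120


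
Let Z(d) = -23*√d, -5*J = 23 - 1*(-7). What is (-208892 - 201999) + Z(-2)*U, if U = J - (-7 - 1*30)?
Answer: -410891 - 713*I*√2 ≈ -4.1089e+5 - 1008.3*I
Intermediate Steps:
J = -6 (J = -(23 - 1*(-7))/5 = -(23 + 7)/5 = -⅕*30 = -6)
U = 31 (U = -6 - (-7 - 1*30) = -6 - (-7 - 30) = -6 - 1*(-37) = -6 + 37 = 31)
(-208892 - 201999) + Z(-2)*U = (-208892 - 201999) - 23*I*√2*31 = -410891 - 23*I*√2*31 = -410891 - 713*I*√2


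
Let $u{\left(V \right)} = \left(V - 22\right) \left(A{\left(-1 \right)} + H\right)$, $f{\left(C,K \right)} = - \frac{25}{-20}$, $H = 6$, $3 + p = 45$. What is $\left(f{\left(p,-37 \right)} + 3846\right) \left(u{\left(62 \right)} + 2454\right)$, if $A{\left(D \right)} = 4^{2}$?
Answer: $\frac{25653463}{2} \approx 1.2827 \cdot 10^{7}$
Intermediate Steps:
$p = 42$ ($p = -3 + 45 = 42$)
$A{\left(D \right)} = 16$
$f{\left(C,K \right)} = \frac{5}{4}$ ($f{\left(C,K \right)} = \left(-25\right) \left(- \frac{1}{20}\right) = \frac{5}{4}$)
$u{\left(V \right)} = -484 + 22 V$ ($u{\left(V \right)} = \left(V - 22\right) \left(16 + 6\right) = \left(-22 + V\right) 22 = -484 + 22 V$)
$\left(f{\left(p,-37 \right)} + 3846\right) \left(u{\left(62 \right)} + 2454\right) = \left(\frac{5}{4} + 3846\right) \left(\left(-484 + 22 \cdot 62\right) + 2454\right) = \frac{15389 \left(\left(-484 + 1364\right) + 2454\right)}{4} = \frac{15389 \left(880 + 2454\right)}{4} = \frac{15389}{4} \cdot 3334 = \frac{25653463}{2}$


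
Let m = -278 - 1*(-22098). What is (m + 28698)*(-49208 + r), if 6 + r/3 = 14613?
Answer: -272140466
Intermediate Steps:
r = 43821 (r = -18 + 3*14613 = -18 + 43839 = 43821)
m = 21820 (m = -278 + 22098 = 21820)
(m + 28698)*(-49208 + r) = (21820 + 28698)*(-49208 + 43821) = 50518*(-5387) = -272140466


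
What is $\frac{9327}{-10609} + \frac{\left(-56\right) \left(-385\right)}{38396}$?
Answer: $- \frac{32347363}{101835791} \approx -0.31764$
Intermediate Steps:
$\frac{9327}{-10609} + \frac{\left(-56\right) \left(-385\right)}{38396} = 9327 \left(- \frac{1}{10609}\right) + 21560 \cdot \frac{1}{38396} = - \frac{9327}{10609} + \frac{5390}{9599} = - \frac{32347363}{101835791}$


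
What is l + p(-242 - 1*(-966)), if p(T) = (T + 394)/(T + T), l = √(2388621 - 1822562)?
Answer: 559/724 + √566059 ≈ 753.14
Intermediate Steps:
l = √566059 ≈ 752.37
p(T) = (394 + T)/(2*T) (p(T) = (394 + T)/((2*T)) = (394 + T)*(1/(2*T)) = (394 + T)/(2*T))
l + p(-242 - 1*(-966)) = √566059 + (394 + (-242 - 1*(-966)))/(2*(-242 - 1*(-966))) = √566059 + (394 + (-242 + 966))/(2*(-242 + 966)) = √566059 + (½)*(394 + 724)/724 = √566059 + (½)*(1/724)*1118 = √566059 + 559/724 = 559/724 + √566059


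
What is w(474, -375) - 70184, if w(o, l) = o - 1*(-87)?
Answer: -69623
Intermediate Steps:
w(o, l) = 87 + o (w(o, l) = o + 87 = 87 + o)
w(474, -375) - 70184 = (87 + 474) - 70184 = 561 - 70184 = -69623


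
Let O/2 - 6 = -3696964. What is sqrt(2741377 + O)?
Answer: I*sqrt(4652539) ≈ 2157.0*I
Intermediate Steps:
O = -7393916 (O = 12 + 2*(-3696964) = 12 - 7393928 = -7393916)
sqrt(2741377 + O) = sqrt(2741377 - 7393916) = sqrt(-4652539) = I*sqrt(4652539)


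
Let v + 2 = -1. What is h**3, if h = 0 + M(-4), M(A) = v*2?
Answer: -216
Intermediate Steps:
v = -3 (v = -2 - 1 = -3)
M(A) = -6 (M(A) = -3*2 = -6)
h = -6 (h = 0 - 6 = -6)
h**3 = (-6)**3 = -216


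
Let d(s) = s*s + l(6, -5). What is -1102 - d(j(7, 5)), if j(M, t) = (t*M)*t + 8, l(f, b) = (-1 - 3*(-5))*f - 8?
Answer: -34667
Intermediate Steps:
l(f, b) = -8 + 14*f (l(f, b) = (-1 + 15)*f - 8 = 14*f - 8 = -8 + 14*f)
j(M, t) = 8 + M*t² (j(M, t) = (M*t)*t + 8 = M*t² + 8 = 8 + M*t²)
d(s) = 76 + s² (d(s) = s*s + (-8 + 14*6) = s² + (-8 + 84) = s² + 76 = 76 + s²)
-1102 - d(j(7, 5)) = -1102 - (76 + (8 + 7*5²)²) = -1102 - (76 + (8 + 7*25)²) = -1102 - (76 + (8 + 175)²) = -1102 - (76 + 183²) = -1102 - (76 + 33489) = -1102 - 1*33565 = -1102 - 33565 = -34667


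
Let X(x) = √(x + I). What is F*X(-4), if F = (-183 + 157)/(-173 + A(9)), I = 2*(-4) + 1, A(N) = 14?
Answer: 26*I*√11/159 ≈ 0.54234*I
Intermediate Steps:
I = -7 (I = -8 + 1 = -7)
X(x) = √(-7 + x) (X(x) = √(x - 7) = √(-7 + x))
F = 26/159 (F = (-183 + 157)/(-173 + 14) = -26/(-159) = -26*(-1/159) = 26/159 ≈ 0.16352)
F*X(-4) = 26*√(-7 - 4)/159 = 26*√(-11)/159 = 26*(I*√11)/159 = 26*I*√11/159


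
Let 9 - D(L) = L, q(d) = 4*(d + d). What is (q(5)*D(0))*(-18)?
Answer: -6480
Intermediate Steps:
q(d) = 8*d (q(d) = 4*(2*d) = 8*d)
D(L) = 9 - L
(q(5)*D(0))*(-18) = ((8*5)*(9 - 1*0))*(-18) = (40*(9 + 0))*(-18) = (40*9)*(-18) = 360*(-18) = -6480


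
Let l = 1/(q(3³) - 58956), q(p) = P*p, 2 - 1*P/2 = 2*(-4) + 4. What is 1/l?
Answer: -58632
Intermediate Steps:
P = 12 (P = 4 - 2*(2*(-4) + 4) = 4 - 2*(-8 + 4) = 4 - 2*(-4) = 4 + 8 = 12)
q(p) = 12*p
l = -1/58632 (l = 1/(12*3³ - 58956) = 1/(12*27 - 58956) = 1/(324 - 58956) = 1/(-58632) = -1/58632 ≈ -1.7056e-5)
1/l = 1/(-1/58632) = -58632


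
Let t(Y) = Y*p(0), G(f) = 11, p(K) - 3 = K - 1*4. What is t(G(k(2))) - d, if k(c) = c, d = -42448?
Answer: 42437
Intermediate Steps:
p(K) = -1 + K (p(K) = 3 + (K - 1*4) = 3 + (K - 4) = 3 + (-4 + K) = -1 + K)
t(Y) = -Y (t(Y) = Y*(-1 + 0) = Y*(-1) = -Y)
t(G(k(2))) - d = -1*11 - 1*(-42448) = -11 + 42448 = 42437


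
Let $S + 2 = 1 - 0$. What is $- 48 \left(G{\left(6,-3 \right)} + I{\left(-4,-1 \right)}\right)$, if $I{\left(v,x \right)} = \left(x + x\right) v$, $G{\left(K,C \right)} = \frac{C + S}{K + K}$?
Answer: $-368$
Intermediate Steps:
$S = -1$ ($S = -2 + \left(1 - 0\right) = -2 + \left(1 + 0\right) = -2 + 1 = -1$)
$G{\left(K,C \right)} = \frac{-1 + C}{2 K}$ ($G{\left(K,C \right)} = \frac{C - 1}{K + K} = \frac{-1 + C}{2 K}$)
$I{\left(v,x \right)} = 2 v x$ ($I{\left(v,x \right)} = 2 x v = 2 v x$)
$- 48 \left(G{\left(6,-3 \right)} + I{\left(-4,-1 \right)}\right) = - 48 \left(\frac{-1 - 3}{2 \cdot 6} + 2 \left(-4\right) \left(-1\right)\right) = - 48 \left(\frac{1}{2} \cdot \frac{1}{6} \left(-4\right) + 8\right) = - 48 \left(- \frac{1}{3} + 8\right) = \left(-48\right) \frac{23}{3} = -368$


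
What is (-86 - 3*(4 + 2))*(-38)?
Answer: 3952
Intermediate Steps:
(-86 - 3*(4 + 2))*(-38) = (-86 - 3*6)*(-38) = (-86 - 18)*(-38) = -104*(-38) = 3952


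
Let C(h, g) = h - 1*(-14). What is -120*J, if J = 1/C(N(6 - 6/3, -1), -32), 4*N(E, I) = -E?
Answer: -120/13 ≈ -9.2308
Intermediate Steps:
N(E, I) = -E/4 (N(E, I) = (-E)/4 = -E/4)
C(h, g) = 14 + h (C(h, g) = h + 14 = 14 + h)
J = 1/13 (J = 1/(14 - (6 - 6/3)/4) = 1/(14 - (6 - 1*2)/4) = 1/(14 - (6 - 2)/4) = 1/(14 - ¼*4) = 1/(14 - 1) = 1/13 ≈ 0.076923)
-120*J = -120*1/13 = -120/13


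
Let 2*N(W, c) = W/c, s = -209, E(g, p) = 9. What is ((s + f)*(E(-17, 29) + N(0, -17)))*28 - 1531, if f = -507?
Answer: -181963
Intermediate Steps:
N(W, c) = W/(2*c) (N(W, c) = (W/c)/2 = W/(2*c))
((s + f)*(E(-17, 29) + N(0, -17)))*28 - 1531 = ((-209 - 507)*(9 + (1/2)*0/(-17)))*28 - 1531 = -716*(9 + (1/2)*0*(-1/17))*28 - 1531 = -716*(9 + 0)*28 - 1531 = -716*9*28 - 1531 = -6444*28 - 1531 = -180432 - 1531 = -181963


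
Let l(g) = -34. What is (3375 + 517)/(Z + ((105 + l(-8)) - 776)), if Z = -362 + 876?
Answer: -3892/191 ≈ -20.377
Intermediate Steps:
Z = 514
(3375 + 517)/(Z + ((105 + l(-8)) - 776)) = (3375 + 517)/(514 + ((105 - 34) - 776)) = 3892/(514 + (71 - 776)) = 3892/(514 - 705) = 3892/(-191) = 3892*(-1/191) = -3892/191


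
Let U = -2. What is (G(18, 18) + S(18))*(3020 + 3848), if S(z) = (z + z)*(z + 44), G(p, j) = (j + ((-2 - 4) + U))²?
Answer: 16016176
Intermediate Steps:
G(p, j) = (-8 + j)² (G(p, j) = (j + ((-2 - 4) - 2))² = (j + (-6 - 2))² = (j - 8)² = (-8 + j)²)
S(z) = 2*z*(44 + z) (S(z) = (2*z)*(44 + z) = 2*z*(44 + z))
(G(18, 18) + S(18))*(3020 + 3848) = ((-8 + 18)² + 2*18*(44 + 18))*(3020 + 3848) = (10² + 2*18*62)*6868 = (100 + 2232)*6868 = 2332*6868 = 16016176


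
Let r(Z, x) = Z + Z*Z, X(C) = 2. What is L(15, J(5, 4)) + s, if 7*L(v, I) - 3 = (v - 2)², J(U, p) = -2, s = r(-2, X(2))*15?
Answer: 382/7 ≈ 54.571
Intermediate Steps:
r(Z, x) = Z + Z²
s = 30 (s = -2*(1 - 2)*15 = -2*(-1)*15 = 2*15 = 30)
L(v, I) = 3/7 + (-2 + v)²/7 (L(v, I) = 3/7 + (v - 2)²/7 = 3/7 + (-2 + v)²/7)
L(15, J(5, 4)) + s = (3/7 + (-2 + 15)²/7) + 30 = (3/7 + (⅐)*13²) + 30 = (3/7 + (⅐)*169) + 30 = (3/7 + 169/7) + 30 = 172/7 + 30 = 382/7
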